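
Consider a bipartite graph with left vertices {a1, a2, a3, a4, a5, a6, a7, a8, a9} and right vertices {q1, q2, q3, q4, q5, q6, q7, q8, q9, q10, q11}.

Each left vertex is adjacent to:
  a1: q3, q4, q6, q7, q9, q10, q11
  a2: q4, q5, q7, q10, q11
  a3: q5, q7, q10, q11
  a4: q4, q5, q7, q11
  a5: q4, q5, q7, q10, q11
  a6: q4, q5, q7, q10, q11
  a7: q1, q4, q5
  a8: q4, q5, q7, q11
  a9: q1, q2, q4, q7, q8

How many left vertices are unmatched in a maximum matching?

1

For example, pair a1-q9, a2-q11, a3-q10, a4-q5, a5-q7, a6-q4, a7-q1, a9-q8.
The set {a2, a3, a4, a5, a6, a8} has only 5 neighbours ({q10, q11, q4, q5, q7}), so by Hall's theorem at most 8 of the 9 left vertices can be matched.
That matches 8 of the 9, leaving 1 unmatched; no matching can do better.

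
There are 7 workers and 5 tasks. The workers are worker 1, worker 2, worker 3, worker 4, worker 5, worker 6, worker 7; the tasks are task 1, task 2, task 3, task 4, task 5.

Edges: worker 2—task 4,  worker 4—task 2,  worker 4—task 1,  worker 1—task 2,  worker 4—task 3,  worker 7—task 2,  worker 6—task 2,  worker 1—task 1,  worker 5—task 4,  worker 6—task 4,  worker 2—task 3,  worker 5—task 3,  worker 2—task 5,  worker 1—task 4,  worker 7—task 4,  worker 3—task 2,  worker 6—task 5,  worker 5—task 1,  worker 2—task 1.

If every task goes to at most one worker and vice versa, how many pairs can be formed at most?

5

For example, pair worker 1→task 4, worker 2→task 5, worker 3→task 2, worker 4→task 3, worker 5→task 1.
The set {worker 1, worker 2, worker 3, worker 4, worker 5, worker 6, worker 7} has only 5 neighbours ({task 1, task 2, task 3, task 4, task 5}), so by Hall's theorem at most 5 of the 7 workers can be matched.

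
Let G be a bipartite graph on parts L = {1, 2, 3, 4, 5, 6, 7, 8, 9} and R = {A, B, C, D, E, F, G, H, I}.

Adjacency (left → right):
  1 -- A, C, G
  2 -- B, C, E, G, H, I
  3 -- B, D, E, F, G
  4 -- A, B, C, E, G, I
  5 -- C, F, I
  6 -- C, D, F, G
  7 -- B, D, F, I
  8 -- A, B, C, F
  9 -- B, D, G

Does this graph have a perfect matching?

Yes

One maximum matching: 1→G, 2→H, 3→E, 4→A, 5→I, 6→C, 7→D, 8→F, 9→B.
All 9 left vertices are covered.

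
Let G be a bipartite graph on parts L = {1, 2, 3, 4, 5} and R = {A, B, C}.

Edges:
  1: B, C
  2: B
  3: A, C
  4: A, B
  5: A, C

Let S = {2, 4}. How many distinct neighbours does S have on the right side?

2

The union of neighbours of {2, 4} is {A, B}, which has 2 elements.
Since |N(S)| = 2 ≥ |S| = 2, Hall's condition holds for this subset.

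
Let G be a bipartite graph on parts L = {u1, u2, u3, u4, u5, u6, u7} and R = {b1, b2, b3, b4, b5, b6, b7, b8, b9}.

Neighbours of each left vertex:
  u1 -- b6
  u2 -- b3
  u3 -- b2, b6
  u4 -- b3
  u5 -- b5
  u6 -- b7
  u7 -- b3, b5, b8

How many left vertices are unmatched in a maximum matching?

1

For example, pair u1–b6, u2–b3, u3–b2, u5–b5, u6–b7, u7–b8.
The set {u2, u4} has only 1 neighbour ({b3}), so by Hall's theorem at most 6 of the 7 left vertices can be matched.
That matches 6 of the 7, leaving 1 unmatched; no matching can do better.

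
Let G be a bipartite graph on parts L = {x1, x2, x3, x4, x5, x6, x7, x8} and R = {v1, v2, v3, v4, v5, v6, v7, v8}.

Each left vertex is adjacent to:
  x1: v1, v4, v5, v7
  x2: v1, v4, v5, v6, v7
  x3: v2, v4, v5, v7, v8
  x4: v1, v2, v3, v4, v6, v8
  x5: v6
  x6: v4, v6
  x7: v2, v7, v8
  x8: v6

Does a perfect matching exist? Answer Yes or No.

The set {x5, x8} has only 1 neighbour ({v6}), so by Hall's theorem at most 7 of the 8 left vertices can be matched.
Hence no matching covers every left vertex.

No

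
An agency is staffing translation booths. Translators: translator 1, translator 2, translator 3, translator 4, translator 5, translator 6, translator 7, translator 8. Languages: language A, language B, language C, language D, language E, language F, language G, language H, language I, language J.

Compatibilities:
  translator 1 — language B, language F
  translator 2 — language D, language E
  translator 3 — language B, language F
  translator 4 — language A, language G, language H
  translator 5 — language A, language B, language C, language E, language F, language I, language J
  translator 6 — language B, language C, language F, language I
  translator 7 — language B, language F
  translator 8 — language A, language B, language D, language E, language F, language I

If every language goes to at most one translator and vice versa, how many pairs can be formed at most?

7

For example, pair translator 1-language B, translator 2-language E, translator 3-language F, translator 4-language A, translator 5-language J, translator 6-language I, translator 8-language D.
The set {translator 1, translator 3, translator 7} has only 2 neighbours ({language B, language F}), so by Hall's theorem at most 7 of the 8 translators can be matched.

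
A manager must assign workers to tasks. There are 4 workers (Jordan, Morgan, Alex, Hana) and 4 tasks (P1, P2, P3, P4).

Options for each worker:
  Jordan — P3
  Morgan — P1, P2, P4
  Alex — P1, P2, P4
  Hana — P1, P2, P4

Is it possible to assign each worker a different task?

Yes

For example, pair Jordan→P3, Morgan→P2, Alex→P4, Hana→P1.
Every worker is matched, so this is a perfect matching.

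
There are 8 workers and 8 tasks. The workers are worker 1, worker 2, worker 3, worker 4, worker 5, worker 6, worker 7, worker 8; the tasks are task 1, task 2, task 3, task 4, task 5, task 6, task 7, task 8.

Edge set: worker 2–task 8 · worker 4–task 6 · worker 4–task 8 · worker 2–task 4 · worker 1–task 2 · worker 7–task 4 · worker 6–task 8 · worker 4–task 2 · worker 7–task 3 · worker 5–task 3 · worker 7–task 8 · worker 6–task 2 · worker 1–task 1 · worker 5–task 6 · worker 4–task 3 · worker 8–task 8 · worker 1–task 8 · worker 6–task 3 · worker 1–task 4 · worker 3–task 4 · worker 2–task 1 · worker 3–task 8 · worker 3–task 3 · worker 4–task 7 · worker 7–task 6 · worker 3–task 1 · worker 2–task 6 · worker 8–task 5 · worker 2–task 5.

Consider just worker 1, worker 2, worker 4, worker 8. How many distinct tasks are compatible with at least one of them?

The union of neighbours of {worker 1, worker 2, worker 4, worker 8} is {task 1, task 2, task 3, task 4, task 5, task 6, task 7, task 8}, which has 8 elements.
Since |N(S)| = 8 ≥ |S| = 4, Hall's condition holds for this subset.

8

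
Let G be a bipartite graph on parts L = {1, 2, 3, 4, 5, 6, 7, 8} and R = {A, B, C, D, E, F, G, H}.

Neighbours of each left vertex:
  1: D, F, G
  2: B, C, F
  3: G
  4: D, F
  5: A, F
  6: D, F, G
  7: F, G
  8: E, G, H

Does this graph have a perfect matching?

The set {1, 3, 4, 6, 7} has only 3 neighbours ({D, F, G}), so by Hall's theorem at most 6 of the 8 left vertices can be matched.
Hence no matching covers every left vertex.

No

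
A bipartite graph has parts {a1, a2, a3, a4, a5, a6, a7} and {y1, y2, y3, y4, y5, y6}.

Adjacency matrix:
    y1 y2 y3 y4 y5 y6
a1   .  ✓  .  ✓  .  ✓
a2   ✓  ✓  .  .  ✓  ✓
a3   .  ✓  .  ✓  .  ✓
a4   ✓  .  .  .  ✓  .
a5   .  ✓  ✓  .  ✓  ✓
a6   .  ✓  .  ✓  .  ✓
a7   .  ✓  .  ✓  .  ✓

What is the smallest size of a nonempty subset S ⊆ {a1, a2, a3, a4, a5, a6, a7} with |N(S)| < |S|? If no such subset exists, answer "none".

4

Take S = {a1, a3, a6, a7}. Its neighbourhood is {y2, y4, y6}, so |N(S)| = 3 < |S| = 4.
Every subset of size less than 4 has at least as many neighbours as members, so 4 is the minimum.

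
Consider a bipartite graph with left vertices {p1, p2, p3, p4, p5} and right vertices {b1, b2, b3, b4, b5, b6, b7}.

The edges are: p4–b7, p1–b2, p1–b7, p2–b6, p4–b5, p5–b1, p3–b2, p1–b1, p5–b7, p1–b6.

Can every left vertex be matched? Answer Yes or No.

Yes

One maximum matching: p1–b1, p2–b6, p3–b2, p4–b5, p5–b7.
All 5 left vertices are covered.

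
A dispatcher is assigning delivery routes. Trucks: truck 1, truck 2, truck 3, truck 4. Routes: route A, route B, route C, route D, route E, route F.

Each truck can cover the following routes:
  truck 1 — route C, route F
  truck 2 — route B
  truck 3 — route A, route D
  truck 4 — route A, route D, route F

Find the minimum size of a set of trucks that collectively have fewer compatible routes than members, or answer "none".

A matching saturating every truck exists, for instance truck 1→route C, truck 2→route B, truck 3→route D, truck 4→route F.
By Hall's marriage theorem, this means |N(S)| ≥ |S| for every subset S, so no violating subset exists.

none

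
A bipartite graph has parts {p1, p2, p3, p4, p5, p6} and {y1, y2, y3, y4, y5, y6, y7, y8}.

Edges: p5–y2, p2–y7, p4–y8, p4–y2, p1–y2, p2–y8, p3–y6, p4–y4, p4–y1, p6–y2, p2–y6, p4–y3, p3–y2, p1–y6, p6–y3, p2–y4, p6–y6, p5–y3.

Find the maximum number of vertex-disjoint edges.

5

A valid assignment of size 5: p1–y6, p2–y7, p3–y2, p4–y4, p5–y3.
The set {p1, p3, p5, p6} has only 3 neighbours ({y2, y3, y6}), so by Hall's theorem at most 5 of the 6 left vertices can be matched.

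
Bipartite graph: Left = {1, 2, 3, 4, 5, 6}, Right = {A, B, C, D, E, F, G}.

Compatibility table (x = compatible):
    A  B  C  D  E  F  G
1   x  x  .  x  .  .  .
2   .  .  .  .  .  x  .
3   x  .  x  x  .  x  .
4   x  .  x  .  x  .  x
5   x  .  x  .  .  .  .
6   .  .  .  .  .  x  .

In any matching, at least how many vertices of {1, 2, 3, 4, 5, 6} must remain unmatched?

A valid assignment of size 5: 1→B, 2→F, 3→D, 4→E, 5→C.
The set {2, 6} has only 1 neighbour ({F}), so by Hall's theorem at most 5 of the 6 left vertices can be matched.
That matches 5 of the 6, leaving 1 unmatched; no matching can do better.

1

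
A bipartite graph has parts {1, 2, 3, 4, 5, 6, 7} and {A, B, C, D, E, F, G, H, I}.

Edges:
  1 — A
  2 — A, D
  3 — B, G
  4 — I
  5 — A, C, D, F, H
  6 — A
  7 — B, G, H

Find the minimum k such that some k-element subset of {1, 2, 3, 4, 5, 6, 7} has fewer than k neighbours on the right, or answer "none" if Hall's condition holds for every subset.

2

Take S = {1, 6}. Its neighbourhood is {A}, so |N(S)| = 1 < |S| = 2.
No single vertex violates Hall's condition since each has at least one neighbour, so 2 is the minimum.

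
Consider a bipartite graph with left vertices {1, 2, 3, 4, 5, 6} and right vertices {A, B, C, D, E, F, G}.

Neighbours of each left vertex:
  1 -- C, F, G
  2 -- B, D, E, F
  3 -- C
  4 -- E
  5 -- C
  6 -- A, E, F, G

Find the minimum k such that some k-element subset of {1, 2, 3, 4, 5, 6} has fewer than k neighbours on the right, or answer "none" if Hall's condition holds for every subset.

2

Take S = {3, 5}. Its neighbourhood is {C}, so |N(S)| = 1 < |S| = 2.
No single vertex violates Hall's condition since each has at least one neighbour, so 2 is the minimum.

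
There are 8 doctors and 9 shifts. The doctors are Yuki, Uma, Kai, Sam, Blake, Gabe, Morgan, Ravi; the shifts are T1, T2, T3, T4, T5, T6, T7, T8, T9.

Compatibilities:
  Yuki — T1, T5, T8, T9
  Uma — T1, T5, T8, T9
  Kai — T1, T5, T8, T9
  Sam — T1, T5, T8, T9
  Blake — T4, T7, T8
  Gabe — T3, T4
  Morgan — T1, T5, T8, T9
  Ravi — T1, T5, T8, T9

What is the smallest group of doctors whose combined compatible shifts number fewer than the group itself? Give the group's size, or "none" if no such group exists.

5

Take S = {Yuki, Uma, Kai, Sam, Morgan}. Its neighbourhood is {T1, T5, T8, T9}, so |N(S)| = 4 < |S| = 5.
Every subset of size less than 5 has at least as many neighbours as members, so 5 is the minimum.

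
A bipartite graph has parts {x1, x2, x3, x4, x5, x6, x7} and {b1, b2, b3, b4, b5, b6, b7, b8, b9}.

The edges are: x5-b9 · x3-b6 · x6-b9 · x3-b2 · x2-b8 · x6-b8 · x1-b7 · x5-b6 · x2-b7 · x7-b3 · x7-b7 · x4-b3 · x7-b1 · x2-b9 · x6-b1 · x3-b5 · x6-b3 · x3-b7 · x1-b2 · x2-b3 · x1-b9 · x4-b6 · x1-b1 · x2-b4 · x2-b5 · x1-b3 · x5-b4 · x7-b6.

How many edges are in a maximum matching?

7

A valid assignment of size 7: x1→b1, x2→b7, x3→b5, x4→b6, x5→b4, x6→b8, x7→b3.
This saturates every left vertex, so 7 is the maximum.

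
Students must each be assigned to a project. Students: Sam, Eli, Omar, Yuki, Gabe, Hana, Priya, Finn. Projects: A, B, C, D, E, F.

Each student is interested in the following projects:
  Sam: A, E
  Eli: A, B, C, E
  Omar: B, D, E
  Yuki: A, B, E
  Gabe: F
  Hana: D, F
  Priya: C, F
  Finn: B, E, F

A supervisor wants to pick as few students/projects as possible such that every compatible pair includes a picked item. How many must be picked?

{A, B, C, D, E, F} is a vertex cover of size 6: every edge has an endpoint in this set.
No smaller cover exists because Sam–A, Eli–C, Omar–E, Yuki–B, Gabe–F, Hana–D is a matching of size 6, and a cover must include an endpoint of each of these disjoint edges (König's theorem).

6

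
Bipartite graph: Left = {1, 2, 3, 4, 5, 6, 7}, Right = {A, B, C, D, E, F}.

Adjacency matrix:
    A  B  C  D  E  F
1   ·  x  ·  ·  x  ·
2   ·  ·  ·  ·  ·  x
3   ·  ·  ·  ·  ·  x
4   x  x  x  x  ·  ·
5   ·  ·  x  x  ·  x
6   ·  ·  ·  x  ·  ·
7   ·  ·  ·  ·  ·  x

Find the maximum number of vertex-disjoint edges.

5

For example, pair 1→E, 2→F, 4→B, 5→C, 6→D.
The set {2, 3, 7} has only 1 neighbour ({F}), so by Hall's theorem at most 5 of the 7 left vertices can be matched.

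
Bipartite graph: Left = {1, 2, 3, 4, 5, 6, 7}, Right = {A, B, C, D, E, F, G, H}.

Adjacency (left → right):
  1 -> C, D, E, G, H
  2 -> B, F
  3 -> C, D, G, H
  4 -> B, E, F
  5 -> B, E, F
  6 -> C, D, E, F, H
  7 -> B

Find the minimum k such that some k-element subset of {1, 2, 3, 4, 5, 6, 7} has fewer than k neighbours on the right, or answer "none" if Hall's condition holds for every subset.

4

Take S = {2, 4, 5, 7}. Its neighbourhood is {B, E, F}, so |N(S)| = 3 < |S| = 4.
Every subset of size less than 4 has at least as many neighbours as members, so 4 is the minimum.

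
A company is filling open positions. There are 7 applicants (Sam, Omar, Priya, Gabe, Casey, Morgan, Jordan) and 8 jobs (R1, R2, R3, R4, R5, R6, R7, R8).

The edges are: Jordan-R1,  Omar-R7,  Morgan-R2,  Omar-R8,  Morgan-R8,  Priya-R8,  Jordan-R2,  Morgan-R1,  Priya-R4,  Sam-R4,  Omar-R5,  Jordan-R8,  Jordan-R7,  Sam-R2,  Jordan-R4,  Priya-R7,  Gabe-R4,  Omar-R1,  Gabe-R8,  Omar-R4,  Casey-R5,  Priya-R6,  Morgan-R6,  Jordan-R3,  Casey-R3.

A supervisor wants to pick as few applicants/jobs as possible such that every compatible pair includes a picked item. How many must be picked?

The 7 edges Sam–R2, Omar–R1, Priya–R7, Gabe–R4, Casey–R5, Morgan–R8, Jordan–R3 form a matching, so any vertex cover needs at least 7 vertices (one per matched edge).
Conversely {Sam, Omar, Priya, Gabe, Casey, Morgan, Jordan} meets every edge and has exactly 7 vertices, so 7 is optimal.

7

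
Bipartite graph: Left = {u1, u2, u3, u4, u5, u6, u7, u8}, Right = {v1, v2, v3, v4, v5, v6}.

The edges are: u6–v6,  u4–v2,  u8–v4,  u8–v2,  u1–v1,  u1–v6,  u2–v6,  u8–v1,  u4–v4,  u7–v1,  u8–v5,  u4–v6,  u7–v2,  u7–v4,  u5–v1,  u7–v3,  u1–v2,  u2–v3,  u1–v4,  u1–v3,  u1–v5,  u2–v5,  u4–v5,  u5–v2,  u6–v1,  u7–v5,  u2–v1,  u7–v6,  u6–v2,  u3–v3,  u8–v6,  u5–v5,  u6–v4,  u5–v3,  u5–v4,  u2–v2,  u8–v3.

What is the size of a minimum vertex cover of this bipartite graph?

The 6 edges u1–v5, u2–v6, u3–v3, u4–v4, u5–v1, u6–v2 form a matching, so any vertex cover needs at least 6 vertices (one per matched edge).
Conversely {v1, v2, v3, v4, v5, v6} meets every edge and has exactly 6 vertices, so 6 is optimal.

6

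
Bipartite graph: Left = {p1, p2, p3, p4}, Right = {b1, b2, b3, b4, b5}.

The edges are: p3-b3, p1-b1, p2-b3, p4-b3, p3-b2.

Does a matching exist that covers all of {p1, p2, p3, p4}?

No

The set {p2, p4} has only 1 neighbour ({b3}), so by Hall's theorem at most 3 of the 4 left vertices can be matched.
Hence no matching covers every left vertex.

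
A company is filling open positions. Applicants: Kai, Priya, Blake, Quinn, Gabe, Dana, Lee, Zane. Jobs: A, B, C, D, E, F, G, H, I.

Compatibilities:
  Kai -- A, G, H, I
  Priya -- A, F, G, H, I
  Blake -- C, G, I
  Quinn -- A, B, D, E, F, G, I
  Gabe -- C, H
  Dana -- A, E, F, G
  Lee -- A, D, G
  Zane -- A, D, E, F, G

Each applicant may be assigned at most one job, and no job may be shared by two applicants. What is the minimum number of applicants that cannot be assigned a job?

0

A valid assignment of size 8: Kai–I, Priya–A, Blake–C, Quinn–E, Gabe–H, Dana–F, Lee–D, Zane–G.
This saturates every applicant, so 8 is the maximum.
That matches 8 of the 8, leaving 0 unmatched; no matching can do better.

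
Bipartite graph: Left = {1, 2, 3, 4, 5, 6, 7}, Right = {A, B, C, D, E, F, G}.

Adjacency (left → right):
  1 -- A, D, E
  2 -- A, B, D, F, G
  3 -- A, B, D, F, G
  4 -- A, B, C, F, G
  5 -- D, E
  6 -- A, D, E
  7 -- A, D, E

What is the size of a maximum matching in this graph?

A valid assignment of size 6: 1–A, 2–F, 3–G, 4–B, 5–D, 6–E.
The set {1, 5, 6, 7} has only 3 neighbours ({A, D, E}), so by Hall's theorem at most 6 of the 7 left vertices can be matched.

6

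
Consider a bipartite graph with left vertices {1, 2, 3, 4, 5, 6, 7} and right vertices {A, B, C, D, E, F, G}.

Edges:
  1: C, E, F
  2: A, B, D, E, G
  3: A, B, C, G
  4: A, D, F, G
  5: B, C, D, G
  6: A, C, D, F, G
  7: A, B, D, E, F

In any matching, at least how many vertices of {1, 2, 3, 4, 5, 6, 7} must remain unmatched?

For example, pair 1–E, 2–G, 3–C, 4–D, 5–B, 6–F, 7–A.
This saturates every left vertex, so 7 is the maximum.
That matches 7 of the 7, leaving 0 unmatched; no matching can do better.

0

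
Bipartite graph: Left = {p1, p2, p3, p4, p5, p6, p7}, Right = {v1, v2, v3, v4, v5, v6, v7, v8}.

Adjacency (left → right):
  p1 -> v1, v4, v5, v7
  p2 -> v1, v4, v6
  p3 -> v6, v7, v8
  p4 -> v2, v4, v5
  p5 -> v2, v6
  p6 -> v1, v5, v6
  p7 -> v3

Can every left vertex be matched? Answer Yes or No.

One maximum matching: p1-v1, p2-v4, p3-v7, p4-v5, p5-v2, p6-v6, p7-v3.
Every left vertex is matched, so this matching saturates all of them.

Yes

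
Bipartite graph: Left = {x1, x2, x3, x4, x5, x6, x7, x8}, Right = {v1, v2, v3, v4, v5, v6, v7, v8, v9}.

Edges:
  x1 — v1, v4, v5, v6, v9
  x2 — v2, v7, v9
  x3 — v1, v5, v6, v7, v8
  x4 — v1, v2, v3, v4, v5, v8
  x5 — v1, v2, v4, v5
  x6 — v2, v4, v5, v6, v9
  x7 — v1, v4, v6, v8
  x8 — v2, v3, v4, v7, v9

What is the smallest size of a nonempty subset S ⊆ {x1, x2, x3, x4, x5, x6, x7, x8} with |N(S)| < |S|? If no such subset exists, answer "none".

A matching saturating every left vertex exists, for instance x1→v5, x2→v7, x3→v6, x4→v8, x5→v4, x6→v2, x7→v1, x8→v3.
By Hall's marriage theorem, this means |N(S)| ≥ |S| for every subset S, so no violating subset exists.

none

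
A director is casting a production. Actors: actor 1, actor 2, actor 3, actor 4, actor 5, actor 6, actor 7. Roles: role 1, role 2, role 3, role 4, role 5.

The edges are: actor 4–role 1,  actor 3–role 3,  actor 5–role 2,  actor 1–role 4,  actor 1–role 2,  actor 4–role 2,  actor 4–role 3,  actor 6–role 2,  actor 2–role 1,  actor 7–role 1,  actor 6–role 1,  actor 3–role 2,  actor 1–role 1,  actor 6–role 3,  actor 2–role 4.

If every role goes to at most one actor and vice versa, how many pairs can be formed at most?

4

One maximum matching: actor 1-role 1, actor 2-role 4, actor 3-role 2, actor 4-role 3.
The set {actor 1, actor 2, actor 3, actor 4, actor 5, actor 6, actor 7} has only 4 neighbours ({role 1, role 2, role 3, role 4}), so by Hall's theorem at most 4 of the 7 actors can be matched.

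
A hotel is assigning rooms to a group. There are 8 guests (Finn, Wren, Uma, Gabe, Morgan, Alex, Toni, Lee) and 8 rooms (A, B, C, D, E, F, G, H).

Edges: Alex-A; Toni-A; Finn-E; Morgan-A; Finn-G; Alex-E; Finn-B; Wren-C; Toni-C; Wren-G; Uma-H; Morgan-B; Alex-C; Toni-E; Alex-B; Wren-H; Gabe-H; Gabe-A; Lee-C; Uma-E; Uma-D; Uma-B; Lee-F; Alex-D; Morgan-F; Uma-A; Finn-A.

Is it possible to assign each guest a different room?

One maximum matching: Finn-G, Wren-C, Uma-D, Gabe-H, Morgan-B, Alex-A, Toni-E, Lee-F.
Every guest is matched, so this is a perfect matching.

Yes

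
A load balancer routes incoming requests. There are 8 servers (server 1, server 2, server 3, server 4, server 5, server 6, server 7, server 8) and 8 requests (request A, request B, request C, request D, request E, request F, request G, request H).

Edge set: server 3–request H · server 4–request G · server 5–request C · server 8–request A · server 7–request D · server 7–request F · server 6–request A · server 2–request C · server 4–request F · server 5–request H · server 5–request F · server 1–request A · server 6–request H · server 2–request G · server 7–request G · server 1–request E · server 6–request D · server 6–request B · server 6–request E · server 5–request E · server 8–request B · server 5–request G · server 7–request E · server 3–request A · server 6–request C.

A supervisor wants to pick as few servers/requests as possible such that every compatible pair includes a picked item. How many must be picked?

8

The 8 edges server 1–request E, server 2–request C, server 3–request H, server 4–request G, server 5–request F, server 6–request B, server 7–request D, server 8–request A form a matching, so any vertex cover needs at least 8 vertices (one per matched edge).
Conversely {server 1, server 2, server 3, server 4, server 5, server 6, server 7, server 8} meets every edge and has exactly 8 vertices, so 8 is optimal.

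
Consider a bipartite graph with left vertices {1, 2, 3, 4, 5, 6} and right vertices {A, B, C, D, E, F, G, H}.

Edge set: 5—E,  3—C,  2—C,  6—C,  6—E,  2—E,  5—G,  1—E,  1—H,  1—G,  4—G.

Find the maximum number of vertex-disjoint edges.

One maximum matching: 1→H, 2→E, 3→C, 4→G.
The set {2, 3, 4, 5, 6} has only 3 neighbours ({C, E, G}), so by Hall's theorem at most 4 of the 6 left vertices can be matched.

4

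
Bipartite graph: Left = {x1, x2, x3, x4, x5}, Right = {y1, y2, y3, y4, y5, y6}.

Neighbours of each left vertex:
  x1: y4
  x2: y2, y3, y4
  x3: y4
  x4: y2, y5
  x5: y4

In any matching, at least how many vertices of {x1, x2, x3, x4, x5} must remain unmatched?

One maximum matching: x1-y4, x2-y3, x4-y2.
The set {x1, x3, x5} has only 1 neighbour ({y4}), so by Hall's theorem at most 3 of the 5 left vertices can be matched.
That matches 3 of the 5, leaving 2 unmatched; no matching can do better.

2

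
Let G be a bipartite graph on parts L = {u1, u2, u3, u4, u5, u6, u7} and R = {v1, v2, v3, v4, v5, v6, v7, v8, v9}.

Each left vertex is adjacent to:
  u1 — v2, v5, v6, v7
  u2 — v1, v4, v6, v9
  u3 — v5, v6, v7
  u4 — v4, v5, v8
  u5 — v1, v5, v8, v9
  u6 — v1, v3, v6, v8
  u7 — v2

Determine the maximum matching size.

7

A valid assignment of size 7: u1-v7, u2-v4, u3-v6, u4-v8, u5-v9, u6-v1, u7-v2.
All 7 left vertices are matched, so no larger matching exists.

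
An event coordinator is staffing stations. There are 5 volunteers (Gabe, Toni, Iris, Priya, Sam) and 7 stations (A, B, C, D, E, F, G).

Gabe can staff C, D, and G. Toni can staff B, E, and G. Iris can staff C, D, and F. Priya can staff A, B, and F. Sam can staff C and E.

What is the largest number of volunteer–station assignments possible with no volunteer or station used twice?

One maximum matching: Gabe–G, Toni–B, Iris–C, Priya–F, Sam–E.
All 5 volunteers are matched, so no larger matching exists.

5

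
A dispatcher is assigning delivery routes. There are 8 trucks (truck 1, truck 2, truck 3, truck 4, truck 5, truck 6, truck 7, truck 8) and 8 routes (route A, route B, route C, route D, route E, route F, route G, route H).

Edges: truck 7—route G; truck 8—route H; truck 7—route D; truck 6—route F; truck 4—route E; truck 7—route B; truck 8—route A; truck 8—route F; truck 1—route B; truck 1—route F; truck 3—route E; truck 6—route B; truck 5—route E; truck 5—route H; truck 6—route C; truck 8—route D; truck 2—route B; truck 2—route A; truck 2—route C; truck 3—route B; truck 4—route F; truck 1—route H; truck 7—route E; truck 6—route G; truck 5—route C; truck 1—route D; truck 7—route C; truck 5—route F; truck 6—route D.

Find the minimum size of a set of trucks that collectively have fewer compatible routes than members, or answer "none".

none

A matching saturating every truck exists, for instance truck 1→route D, truck 2→route A, truck 3→route B, truck 4→route F, truck 5→route E, truck 6→route C, truck 7→route G, truck 8→route H.
By Hall's marriage theorem, this means |N(S)| ≥ |S| for every subset S, so no violating subset exists.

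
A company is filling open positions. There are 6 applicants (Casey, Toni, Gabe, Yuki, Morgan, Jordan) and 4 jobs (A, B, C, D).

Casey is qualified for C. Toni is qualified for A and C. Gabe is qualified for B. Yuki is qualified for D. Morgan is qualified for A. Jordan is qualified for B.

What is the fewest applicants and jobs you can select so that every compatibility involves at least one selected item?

A maximum matching has 4 edges (e.g. Casey–C, Toni–A, Gabe–B, Yuki–D).
By König's theorem the minimum vertex cover has the same size. One such cover is {Yuki, A, B, C}.

4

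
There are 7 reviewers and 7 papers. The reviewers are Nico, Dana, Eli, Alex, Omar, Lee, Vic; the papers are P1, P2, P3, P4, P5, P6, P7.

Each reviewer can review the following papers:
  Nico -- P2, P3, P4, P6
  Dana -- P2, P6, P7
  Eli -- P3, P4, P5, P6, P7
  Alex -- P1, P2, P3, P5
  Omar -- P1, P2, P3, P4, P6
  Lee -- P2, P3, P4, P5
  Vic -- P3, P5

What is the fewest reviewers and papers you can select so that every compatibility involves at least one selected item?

7

{Nico, Dana, Eli, Alex, Omar, Lee, Vic} is a vertex cover of size 7: every edge has an endpoint in this set.
No smaller cover exists because Nico–P6, Dana–P7, Eli–P3, Alex–P2, Omar–P1, Lee–P4, Vic–P5 is a matching of size 7, and a cover must include an endpoint of each of these disjoint edges (König's theorem).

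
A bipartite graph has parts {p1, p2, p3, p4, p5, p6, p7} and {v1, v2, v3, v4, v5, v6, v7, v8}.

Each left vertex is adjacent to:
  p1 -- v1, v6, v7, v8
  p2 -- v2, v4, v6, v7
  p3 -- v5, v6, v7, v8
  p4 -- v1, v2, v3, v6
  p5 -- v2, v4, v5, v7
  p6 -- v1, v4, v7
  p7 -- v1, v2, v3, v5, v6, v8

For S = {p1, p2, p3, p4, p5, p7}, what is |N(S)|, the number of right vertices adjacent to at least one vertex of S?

8

The union of neighbours of {p1, p2, p3, p4, p5, p7} is {v1, v2, v3, v4, v5, v6, v7, v8}, which has 8 elements.
Since |N(S)| = 8 ≥ |S| = 6, Hall's condition holds for this subset.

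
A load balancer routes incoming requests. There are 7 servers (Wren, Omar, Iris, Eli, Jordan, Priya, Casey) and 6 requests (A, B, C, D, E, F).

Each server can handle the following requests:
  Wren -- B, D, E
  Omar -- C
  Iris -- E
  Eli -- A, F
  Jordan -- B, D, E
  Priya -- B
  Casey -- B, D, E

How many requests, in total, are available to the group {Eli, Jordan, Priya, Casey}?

5

The union of neighbours of {Eli, Jordan, Priya, Casey} is {A, B, D, E, F}, which has 5 elements.
Since |N(S)| = 5 ≥ |S| = 4, Hall's condition holds for this subset.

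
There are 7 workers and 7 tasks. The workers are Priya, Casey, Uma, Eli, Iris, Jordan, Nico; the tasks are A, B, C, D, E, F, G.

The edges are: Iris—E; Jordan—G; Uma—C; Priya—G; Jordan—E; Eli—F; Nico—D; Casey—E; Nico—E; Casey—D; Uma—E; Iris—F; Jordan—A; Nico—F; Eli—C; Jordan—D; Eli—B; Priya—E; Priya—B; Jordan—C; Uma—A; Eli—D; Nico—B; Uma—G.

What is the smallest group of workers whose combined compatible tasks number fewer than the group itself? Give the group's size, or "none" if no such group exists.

A matching saturating every worker exists, for instance Priya→E, Casey→D, Uma→G, Eli→C, Iris→F, Jordan→A, Nico→B.
By Hall's marriage theorem, this means |N(S)| ≥ |S| for every subset S, so no violating subset exists.

none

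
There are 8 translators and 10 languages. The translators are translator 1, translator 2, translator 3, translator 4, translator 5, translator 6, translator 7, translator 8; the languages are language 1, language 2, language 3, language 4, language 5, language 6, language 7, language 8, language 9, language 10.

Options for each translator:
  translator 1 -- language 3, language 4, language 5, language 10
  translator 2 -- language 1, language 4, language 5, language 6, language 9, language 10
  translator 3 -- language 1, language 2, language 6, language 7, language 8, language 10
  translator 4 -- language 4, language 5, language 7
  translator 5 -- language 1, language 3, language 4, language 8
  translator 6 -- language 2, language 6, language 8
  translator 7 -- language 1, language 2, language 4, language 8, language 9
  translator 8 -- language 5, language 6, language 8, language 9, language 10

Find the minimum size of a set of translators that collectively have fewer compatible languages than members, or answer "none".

A matching saturating every translator exists, for instance translator 1→language 4, translator 2→language 10, translator 3→language 2, translator 4→language 7, translator 5→language 1, translator 6→language 6, translator 7→language 9, translator 8→language 8.
By Hall's marriage theorem, this means |N(S)| ≥ |S| for every subset S, so no violating subset exists.

none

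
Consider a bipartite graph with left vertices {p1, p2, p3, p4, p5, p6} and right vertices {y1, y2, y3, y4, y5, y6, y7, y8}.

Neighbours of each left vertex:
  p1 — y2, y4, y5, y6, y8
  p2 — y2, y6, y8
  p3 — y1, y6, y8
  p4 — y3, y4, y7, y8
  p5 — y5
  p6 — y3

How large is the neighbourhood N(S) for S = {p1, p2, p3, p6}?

The union of neighbours of {p1, p2, p3, p6} is {y1, y2, y3, y4, y5, y6, y8}, which has 7 elements.
Since |N(S)| = 7 ≥ |S| = 4, Hall's condition holds for this subset.

7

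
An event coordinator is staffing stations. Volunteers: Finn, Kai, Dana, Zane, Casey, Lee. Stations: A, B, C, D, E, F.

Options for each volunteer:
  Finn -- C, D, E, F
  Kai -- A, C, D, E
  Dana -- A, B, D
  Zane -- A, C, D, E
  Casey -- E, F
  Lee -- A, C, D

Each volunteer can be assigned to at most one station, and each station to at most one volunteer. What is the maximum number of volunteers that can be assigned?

For example, pair Finn-D, Kai-A, Dana-B, Zane-E, Casey-F, Lee-C.
All 6 volunteers are matched, so no larger matching exists.

6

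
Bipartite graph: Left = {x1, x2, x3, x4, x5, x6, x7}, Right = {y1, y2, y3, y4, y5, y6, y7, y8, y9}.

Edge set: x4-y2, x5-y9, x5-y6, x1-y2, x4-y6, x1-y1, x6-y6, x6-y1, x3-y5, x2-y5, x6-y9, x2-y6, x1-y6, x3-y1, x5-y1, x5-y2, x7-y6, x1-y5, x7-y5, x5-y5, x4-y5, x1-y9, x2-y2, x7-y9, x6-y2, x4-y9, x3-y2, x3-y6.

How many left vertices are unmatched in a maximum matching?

2

One maximum matching: x1–y9, x2–y5, x3–y1, x4–y2, x5–y6.
The set {x1, x2, x3, x4, x5, x6, x7} has only 5 neighbours ({y1, y2, y5, y6, y9}), so by Hall's theorem at most 5 of the 7 left vertices can be matched.
That matches 5 of the 7, leaving 2 unmatched; no matching can do better.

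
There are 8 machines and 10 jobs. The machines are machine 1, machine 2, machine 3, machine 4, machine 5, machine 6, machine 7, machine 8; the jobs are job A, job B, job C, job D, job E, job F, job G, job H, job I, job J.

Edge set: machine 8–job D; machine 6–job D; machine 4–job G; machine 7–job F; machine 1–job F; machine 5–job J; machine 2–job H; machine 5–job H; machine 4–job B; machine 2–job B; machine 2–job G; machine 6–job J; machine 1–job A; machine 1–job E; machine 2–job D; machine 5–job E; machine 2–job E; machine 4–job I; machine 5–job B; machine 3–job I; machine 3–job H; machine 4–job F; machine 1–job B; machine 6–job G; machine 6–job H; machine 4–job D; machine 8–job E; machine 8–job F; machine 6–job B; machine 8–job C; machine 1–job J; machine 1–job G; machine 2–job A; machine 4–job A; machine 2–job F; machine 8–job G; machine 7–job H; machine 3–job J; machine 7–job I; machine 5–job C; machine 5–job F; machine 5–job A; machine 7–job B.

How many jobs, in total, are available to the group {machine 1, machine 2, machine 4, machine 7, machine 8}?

10

The union of neighbours of {machine 1, machine 2, machine 4, machine 7, machine 8} is {job A, job B, job C, job D, job E, job F, job G, job H, job I, job J}, which has 10 elements.
Since |N(S)| = 10 ≥ |S| = 5, Hall's condition holds for this subset.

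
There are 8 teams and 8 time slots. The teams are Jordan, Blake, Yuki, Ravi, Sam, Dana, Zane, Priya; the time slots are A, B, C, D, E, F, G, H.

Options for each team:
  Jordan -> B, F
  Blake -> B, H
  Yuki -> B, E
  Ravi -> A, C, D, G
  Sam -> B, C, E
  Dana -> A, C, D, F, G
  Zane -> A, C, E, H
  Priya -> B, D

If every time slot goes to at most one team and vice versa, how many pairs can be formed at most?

For example, pair Jordan-F, Blake-H, Yuki-E, Ravi-D, Sam-C, Dana-G, Zane-A, Priya-B.
This saturates every team, so 8 is the maximum.

8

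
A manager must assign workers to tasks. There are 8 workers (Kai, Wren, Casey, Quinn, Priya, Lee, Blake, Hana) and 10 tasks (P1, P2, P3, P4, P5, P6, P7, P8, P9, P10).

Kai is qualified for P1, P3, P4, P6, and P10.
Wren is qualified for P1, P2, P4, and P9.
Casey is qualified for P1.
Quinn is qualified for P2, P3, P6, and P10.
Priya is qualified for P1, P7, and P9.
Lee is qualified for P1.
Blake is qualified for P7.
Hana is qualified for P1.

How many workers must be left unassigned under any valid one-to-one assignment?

A valid assignment of size 6: Kai–P3, Wren–P4, Casey–P1, Quinn–P10, Priya–P9, Blake–P7.
The set {Casey, Lee, Hana} has only 1 neighbour ({P1}), so by Hall's theorem at most 6 of the 8 workers can be matched.
That matches 6 of the 8, leaving 2 unmatched; no matching can do better.

2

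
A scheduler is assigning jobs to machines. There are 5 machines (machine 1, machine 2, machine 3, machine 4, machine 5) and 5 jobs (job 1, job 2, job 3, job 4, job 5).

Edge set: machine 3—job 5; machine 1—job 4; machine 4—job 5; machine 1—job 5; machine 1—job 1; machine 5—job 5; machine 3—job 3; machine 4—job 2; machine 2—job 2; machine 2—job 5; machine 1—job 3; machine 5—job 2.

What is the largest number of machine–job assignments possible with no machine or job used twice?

A valid assignment of size 4: machine 1→job 1, machine 2→job 5, machine 3→job 3, machine 4→job 2.
The set {machine 2, machine 4, machine 5} has only 2 neighbours ({job 2, job 5}), so by Hall's theorem at most 4 of the 5 machines can be matched.

4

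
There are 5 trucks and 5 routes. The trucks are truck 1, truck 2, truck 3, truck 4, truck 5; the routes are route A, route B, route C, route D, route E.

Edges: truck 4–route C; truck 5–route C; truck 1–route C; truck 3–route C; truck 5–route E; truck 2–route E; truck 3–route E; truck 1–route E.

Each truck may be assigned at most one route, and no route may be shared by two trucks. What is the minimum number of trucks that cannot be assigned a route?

One maximum matching: truck 1–route C, truck 2–route E.
The set {truck 1, truck 2, truck 3, truck 4, truck 5} has only 2 neighbours ({route C, route E}), so by Hall's theorem at most 2 of the 5 trucks can be matched.
That matches 2 of the 5, leaving 3 unmatched; no matching can do better.

3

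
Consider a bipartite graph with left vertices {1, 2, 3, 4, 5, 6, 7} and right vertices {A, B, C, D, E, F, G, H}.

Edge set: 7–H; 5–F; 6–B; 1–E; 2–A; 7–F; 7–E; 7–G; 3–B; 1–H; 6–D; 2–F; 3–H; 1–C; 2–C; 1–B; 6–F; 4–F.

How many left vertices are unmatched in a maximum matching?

A valid assignment of size 6: 1–E, 2–C, 3–B, 4–F, 6–D, 7–H.
The set {4, 5} has only 1 neighbour ({F}), so by Hall's theorem at most 6 of the 7 left vertices can be matched.
That matches 6 of the 7, leaving 1 unmatched; no matching can do better.

1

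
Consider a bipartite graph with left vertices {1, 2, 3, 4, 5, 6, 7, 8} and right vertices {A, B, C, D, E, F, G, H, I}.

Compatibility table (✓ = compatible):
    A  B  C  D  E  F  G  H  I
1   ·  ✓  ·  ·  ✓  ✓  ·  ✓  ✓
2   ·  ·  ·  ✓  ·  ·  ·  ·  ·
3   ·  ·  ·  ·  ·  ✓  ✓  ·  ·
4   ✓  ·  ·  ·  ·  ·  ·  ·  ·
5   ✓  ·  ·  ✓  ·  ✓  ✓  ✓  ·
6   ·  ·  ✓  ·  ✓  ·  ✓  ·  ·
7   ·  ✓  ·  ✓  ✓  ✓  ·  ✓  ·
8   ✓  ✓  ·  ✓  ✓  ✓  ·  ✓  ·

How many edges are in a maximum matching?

8

A valid assignment of size 8: 1–B, 2–D, 3–F, 4–A, 5–G, 6–C, 7–H, 8–E.
All 8 left vertices are matched, so no larger matching exists.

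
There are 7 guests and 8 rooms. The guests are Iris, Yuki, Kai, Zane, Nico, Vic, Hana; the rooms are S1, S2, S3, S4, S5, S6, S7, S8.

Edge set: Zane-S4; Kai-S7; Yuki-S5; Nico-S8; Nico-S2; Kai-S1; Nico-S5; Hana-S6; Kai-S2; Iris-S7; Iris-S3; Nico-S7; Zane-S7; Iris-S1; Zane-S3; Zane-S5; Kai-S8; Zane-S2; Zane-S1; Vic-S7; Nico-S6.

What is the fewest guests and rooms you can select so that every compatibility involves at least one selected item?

{Iris, Yuki, Kai, Zane, Nico, Vic, Hana} is a vertex cover of size 7: every edge has an endpoint in this set.
No smaller cover exists because Iris–S1, Yuki–S5, Kai–S8, Zane–S3, Nico–S2, Vic–S7, Hana–S6 is a matching of size 7, and a cover must include an endpoint of each of these disjoint edges (König's theorem).

7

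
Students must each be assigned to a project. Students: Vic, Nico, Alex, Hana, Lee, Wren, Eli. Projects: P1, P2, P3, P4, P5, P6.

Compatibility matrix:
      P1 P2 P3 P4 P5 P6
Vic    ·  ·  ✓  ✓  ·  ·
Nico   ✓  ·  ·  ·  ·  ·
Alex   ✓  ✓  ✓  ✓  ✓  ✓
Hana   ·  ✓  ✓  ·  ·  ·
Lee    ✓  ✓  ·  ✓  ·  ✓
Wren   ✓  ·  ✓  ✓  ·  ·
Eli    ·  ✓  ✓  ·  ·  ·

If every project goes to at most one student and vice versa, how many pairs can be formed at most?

6

A valid assignment of size 6: Vic-P3, Nico-P1, Alex-P5, Hana-P2, Lee-P6, Wren-P4.
The set {Vic, Nico, Hana, Wren, Eli} has only 4 neighbours ({P1, P2, P3, P4}), so by Hall's theorem at most 6 of the 7 students can be matched.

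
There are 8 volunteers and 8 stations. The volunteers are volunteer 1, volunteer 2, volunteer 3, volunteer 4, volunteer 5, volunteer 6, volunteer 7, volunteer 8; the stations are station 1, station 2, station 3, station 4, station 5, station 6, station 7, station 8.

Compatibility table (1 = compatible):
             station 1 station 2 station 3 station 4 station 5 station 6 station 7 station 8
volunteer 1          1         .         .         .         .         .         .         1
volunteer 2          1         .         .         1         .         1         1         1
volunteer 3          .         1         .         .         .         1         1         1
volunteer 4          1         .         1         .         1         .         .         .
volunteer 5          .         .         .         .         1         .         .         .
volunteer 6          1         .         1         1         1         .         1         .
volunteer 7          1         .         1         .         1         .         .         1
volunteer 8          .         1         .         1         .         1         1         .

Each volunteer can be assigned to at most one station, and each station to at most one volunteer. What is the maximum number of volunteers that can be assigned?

A valid assignment of size 8: volunteer 1–station 8, volunteer 2–station 6, volunteer 3–station 7, volunteer 4–station 3, volunteer 5–station 5, volunteer 6–station 4, volunteer 7–station 1, volunteer 8–station 2.
All 8 volunteers are matched, so no larger matching exists.

8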